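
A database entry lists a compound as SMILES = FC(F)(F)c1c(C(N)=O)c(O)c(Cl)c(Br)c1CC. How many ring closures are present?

1

In SMILES, each pair of matching ring-closure digits denotes one ring-closing bond; the number of such bonds equals the number of independent rings.
Ring-closure bonds here: 1.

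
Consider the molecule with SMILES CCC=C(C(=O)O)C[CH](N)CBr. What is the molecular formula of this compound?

Walk through each heavy atom and fill implicit hydrogens from standard valence (C 4, N 3, O 2, S 2, halogen 1):
  atom 1: C, bond orders sum to 1 (valence 4) → 3 H
  atom 2: C, bond orders sum to 2 (valence 4) → 2 H
  atom 3: C, bond orders sum to 3 (valence 4) → 1 H
  atom 4: C, bond orders sum to 4 (valence 4) → 0 H
  atom 5: C, bond orders sum to 4 (valence 4) → 0 H
  atom 6: O, bond orders sum to 2 (valence 2) → 0 H
  atom 7: O, bond orders sum to 1 (valence 2) → 1 H
  atom 8: C, bond orders sum to 2 (valence 4) → 2 H
  atom 9: C with explicit H count 1
  atom 10: N, bond orders sum to 1 (valence 3) → 2 H
  atom 11: C, bond orders sum to 2 (valence 4) → 2 H
  atom 12: Br (halogen, monovalent) → 0 H
Totals → C:8, H:14, Br:1, N:1, O:2.
In Hill order: C8H14BrNO2.

C8H14BrNO2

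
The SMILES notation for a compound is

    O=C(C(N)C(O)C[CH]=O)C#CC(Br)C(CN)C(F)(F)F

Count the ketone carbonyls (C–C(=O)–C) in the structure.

The ketone motif appears at heavy-atom position 2 in the SMILES.
Other groups present: 1 aldehyde, 1 alkyne, 1 hydroxyl, 2 primary amine.
Ketone count: 1.

1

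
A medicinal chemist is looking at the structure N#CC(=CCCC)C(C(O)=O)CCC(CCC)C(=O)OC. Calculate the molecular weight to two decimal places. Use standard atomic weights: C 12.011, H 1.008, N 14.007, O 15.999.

First, the molecular formula is C16H25NO4 (counting implicit H from valence).
  C: 16 × 12.011 = 192.176
  H: 25 × 1.008 = 25.200
  N: 1 × 14.007 = 14.007
  O: 4 × 15.999 = 63.996
Sum: 16×12.011 + 25×1.008 + 1×14.007 + 4×15.999 = 295.379 → 295.38 g/mol.

295.38 g/mol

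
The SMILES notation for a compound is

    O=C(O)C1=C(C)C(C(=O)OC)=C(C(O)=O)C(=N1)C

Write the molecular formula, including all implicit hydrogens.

C11H11NO6

Walk through each heavy atom and fill implicit hydrogens from standard valence (C 4, N 3, O 2, S 2, halogen 1):
  atom 1: O, bond orders sum to 2 (valence 2) → 0 H
  atom 2: C, bond orders sum to 4 (valence 4) → 0 H
  atom 3: O, bond orders sum to 1 (valence 2) → 1 H
  atom 4: C, bond orders sum to 4 (valence 4) → 0 H
  atom 5: C, bond orders sum to 4 (valence 4) → 0 H
  atom 6: C, bond orders sum to 1 (valence 4) → 3 H
  atom 7: C, bond orders sum to 4 (valence 4) → 0 H
  atom 8: C, bond orders sum to 4 (valence 4) → 0 H
  atom 9: O, bond orders sum to 2 (valence 2) → 0 H
  atom 10: O, bond orders sum to 2 (valence 2) → 0 H
  atom 11: C, bond orders sum to 1 (valence 4) → 3 H
  atom 12: C, bond orders sum to 4 (valence 4) → 0 H
  atom 13: C, bond orders sum to 4 (valence 4) → 0 H
  atom 14: O, bond orders sum to 1 (valence 2) → 1 H
  atom 15: O, bond orders sum to 2 (valence 2) → 0 H
  atom 16: C, bond orders sum to 4 (valence 4) → 0 H
  atom 17: N, bond orders sum to 3 (valence 3) → 0 H
  atom 18: C, bond orders sum to 1 (valence 4) → 3 H
Totals → C:11, H:11, N:1, O:6.
In Hill order: C11H11NO6.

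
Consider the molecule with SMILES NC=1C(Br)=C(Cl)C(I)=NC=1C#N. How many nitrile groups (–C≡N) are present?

The nitrile motif appears at heavy-atom position 11 in the SMILES.
Other groups present: 1 primary amine.
Nitrile count: 1.

1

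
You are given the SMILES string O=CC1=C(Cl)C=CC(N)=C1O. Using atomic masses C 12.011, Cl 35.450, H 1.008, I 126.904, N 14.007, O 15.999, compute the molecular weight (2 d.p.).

171.58 g/mol

First, the molecular formula is C7H6ClNO2 (counting implicit H from valence).
  C: 7 × 12.011 = 84.077
  Cl: 1 × 35.450 = 35.450
  H: 6 × 1.008 = 6.048
  N: 1 × 14.007 = 14.007
  O: 2 × 15.999 = 31.998
Sum: 7×12.011 + 1×35.450 + 6×1.008 + 1×14.007 + 2×15.999 = 171.580 → 171.58 g/mol.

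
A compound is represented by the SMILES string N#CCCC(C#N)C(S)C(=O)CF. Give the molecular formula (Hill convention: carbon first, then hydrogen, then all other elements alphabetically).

Walk through each heavy atom and fill implicit hydrogens from standard valence (C 4, N 3, O 2, S 2, halogen 1):
  atom 1: N, bond orders sum to 3 (valence 3) → 0 H
  atom 2: C, bond orders sum to 4 (valence 4) → 0 H
  atom 3: C, bond orders sum to 2 (valence 4) → 2 H
  atom 4: C, bond orders sum to 2 (valence 4) → 2 H
  atom 5: C, bond orders sum to 3 (valence 4) → 1 H
  atom 6: C, bond orders sum to 4 (valence 4) → 0 H
  atom 7: N, bond orders sum to 3 (valence 3) → 0 H
  atom 8: C, bond orders sum to 3 (valence 4) → 1 H
  atom 9: S, bond orders sum to 1 (valence 2) → 1 H
  atom 10: C, bond orders sum to 4 (valence 4) → 0 H
  atom 11: O, bond orders sum to 2 (valence 2) → 0 H
  atom 12: C, bond orders sum to 2 (valence 4) → 2 H
  atom 13: F (halogen, monovalent) → 0 H
Totals → C:8, H:9, F:1, N:2, O:1, S:1.
In Hill order: C8H9FN2OS.

C8H9FN2OS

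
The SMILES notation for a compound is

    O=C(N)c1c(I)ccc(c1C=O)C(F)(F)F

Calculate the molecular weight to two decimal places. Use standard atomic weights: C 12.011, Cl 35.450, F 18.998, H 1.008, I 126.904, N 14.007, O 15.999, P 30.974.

First, the molecular formula is C9H5F3INO2 (counting implicit H from valence).
  C: 9 × 12.011 = 108.099
  F: 3 × 18.998 = 56.994
  H: 5 × 1.008 = 5.040
  I: 1 × 126.904 = 126.904
  N: 1 × 14.007 = 14.007
  O: 2 × 15.999 = 31.998
Sum: 9×12.011 + 3×18.998 + 5×1.008 + 1×126.904 + 1×14.007 + 2×15.999 = 343.042 → 343.04 g/mol.

343.04 g/mol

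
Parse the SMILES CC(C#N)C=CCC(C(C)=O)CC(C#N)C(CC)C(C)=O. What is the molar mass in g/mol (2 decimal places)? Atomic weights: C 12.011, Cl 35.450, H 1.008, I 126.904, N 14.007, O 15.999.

First, the molecular formula is C17H24N2O2 (counting implicit H from valence).
  C: 17 × 12.011 = 204.187
  H: 24 × 1.008 = 24.192
  N: 2 × 14.007 = 28.014
  O: 2 × 15.999 = 31.998
Sum: 17×12.011 + 24×1.008 + 2×14.007 + 2×15.999 = 288.391 → 288.39 g/mol.

288.39 g/mol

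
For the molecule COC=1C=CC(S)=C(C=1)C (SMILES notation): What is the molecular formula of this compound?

C8H10OS

Walk through each heavy atom and fill implicit hydrogens from standard valence (C 4, N 3, O 2, S 2, halogen 1):
  atom 1: C, bond orders sum to 1 (valence 4) → 3 H
  atom 2: O, bond orders sum to 2 (valence 2) → 0 H
  atom 3: C, bond orders sum to 4 (valence 4) → 0 H
  atom 4: C, bond orders sum to 3 (valence 4) → 1 H
  atom 5: C, bond orders sum to 3 (valence 4) → 1 H
  atom 6: C, bond orders sum to 4 (valence 4) → 0 H
  atom 7: S, bond orders sum to 1 (valence 2) → 1 H
  atom 8: C, bond orders sum to 4 (valence 4) → 0 H
  atom 9: C, bond orders sum to 3 (valence 4) → 1 H
  atom 10: C, bond orders sum to 1 (valence 4) → 3 H
Totals → C:8, H:10, O:1, S:1.
In Hill order: C8H10OS.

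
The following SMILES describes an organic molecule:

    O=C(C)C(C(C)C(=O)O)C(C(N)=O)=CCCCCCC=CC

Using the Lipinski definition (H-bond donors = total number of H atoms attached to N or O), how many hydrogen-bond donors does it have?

3

Donors: find every N or O and count the H atoms it carries.
  atom 1 (O): bond orders sum to 2 → 0 H
  atom 8 (O): bond orders sum to 2 → 0 H
  atom 9 (O): bond orders sum to 1 → 1 H
  atom 12 (N): bond orders sum to 1 → 2 H
  atom 13 (O): bond orders sum to 2 → 0 H
Lipinski HBD = 3.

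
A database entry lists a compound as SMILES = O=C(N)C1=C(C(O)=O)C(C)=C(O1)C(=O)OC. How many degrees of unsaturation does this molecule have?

Degree of unsaturation = (number of rings) + (number of π bonds).
Ring closures in the SMILES: 1.
π bonds: 5 double bonds (each 1 DoU) → 5 DoU from unsaturation.
Total DoU = 1 + 5 = 6.

6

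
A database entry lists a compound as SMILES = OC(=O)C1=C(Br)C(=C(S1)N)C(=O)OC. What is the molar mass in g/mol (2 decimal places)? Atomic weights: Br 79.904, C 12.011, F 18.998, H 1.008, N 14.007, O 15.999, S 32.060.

First, the molecular formula is C7H6BrNO4S (counting implicit H from valence).
  Br: 1 × 79.904 = 79.904
  C: 7 × 12.011 = 84.077
  H: 6 × 1.008 = 6.048
  N: 1 × 14.007 = 14.007
  O: 4 × 15.999 = 63.996
  S: 1 × 32.060 = 32.060
Sum: 1×79.904 + 7×12.011 + 6×1.008 + 1×14.007 + 4×15.999 + 1×32.060 = 280.092 → 280.09 g/mol.

280.09 g/mol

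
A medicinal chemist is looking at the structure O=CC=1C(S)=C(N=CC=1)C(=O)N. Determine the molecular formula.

C7H6N2O2S

Walk through each heavy atom and fill implicit hydrogens from standard valence (C 4, N 3, O 2, S 2, halogen 1):
  atom 1: O, bond orders sum to 2 (valence 2) → 0 H
  atom 2: C, bond orders sum to 3 (valence 4) → 1 H
  atom 3: C, bond orders sum to 4 (valence 4) → 0 H
  atom 4: C, bond orders sum to 4 (valence 4) → 0 H
  atom 5: S, bond orders sum to 1 (valence 2) → 1 H
  atom 6: C, bond orders sum to 4 (valence 4) → 0 H
  atom 7: N, bond orders sum to 3 (valence 3) → 0 H
  atom 8: C, bond orders sum to 3 (valence 4) → 1 H
  atom 9: C, bond orders sum to 3 (valence 4) → 1 H
  atom 10: C, bond orders sum to 4 (valence 4) → 0 H
  atom 11: O, bond orders sum to 2 (valence 2) → 0 H
  atom 12: N, bond orders sum to 1 (valence 3) → 2 H
Totals → C:7, H:6, N:2, O:2, S:1.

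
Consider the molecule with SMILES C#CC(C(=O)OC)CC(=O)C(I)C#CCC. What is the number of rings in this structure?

0

In SMILES, each pair of matching ring-closure digits denotes one ring-closing bond; the number of such bonds equals the number of independent rings.
Ring-closure bonds here: 0.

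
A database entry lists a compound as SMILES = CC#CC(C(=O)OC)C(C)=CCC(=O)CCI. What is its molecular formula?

Walk through each heavy atom and fill implicit hydrogens from standard valence (C 4, N 3, O 2, S 2, halogen 1):
  atom 1: C, bond orders sum to 1 (valence 4) → 3 H
  atom 2: C, bond orders sum to 4 (valence 4) → 0 H
  atom 3: C, bond orders sum to 4 (valence 4) → 0 H
  atom 4: C, bond orders sum to 3 (valence 4) → 1 H
  atom 5: C, bond orders sum to 4 (valence 4) → 0 H
  atom 6: O, bond orders sum to 2 (valence 2) → 0 H
  atom 7: O, bond orders sum to 2 (valence 2) → 0 H
  atom 8: C, bond orders sum to 1 (valence 4) → 3 H
  atom 9: C, bond orders sum to 4 (valence 4) → 0 H
  atom 10: C, bond orders sum to 1 (valence 4) → 3 H
  atom 11: C, bond orders sum to 3 (valence 4) → 1 H
  atom 12: C, bond orders sum to 2 (valence 4) → 2 H
  atom 13: C, bond orders sum to 4 (valence 4) → 0 H
  atom 14: O, bond orders sum to 2 (valence 2) → 0 H
  atom 15: C, bond orders sum to 2 (valence 4) → 2 H
  atom 16: C, bond orders sum to 2 (valence 4) → 2 H
  atom 17: I (halogen, monovalent) → 0 H
Totals → C:13, H:17, I:1, O:3.
In Hill order: C13H17IO3.

C13H17IO3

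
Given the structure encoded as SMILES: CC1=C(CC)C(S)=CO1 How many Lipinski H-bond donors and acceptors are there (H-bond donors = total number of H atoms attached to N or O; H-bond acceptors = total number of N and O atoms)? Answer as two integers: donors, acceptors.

Donors: find every N or O and count the H atoms it carries.
  atom 9 (O): bond orders sum to 2 → 0 H
Lipinski HBD = 0.
Acceptors: N atoms = 0, O atoms = 1 → HBA = 1.

0, 1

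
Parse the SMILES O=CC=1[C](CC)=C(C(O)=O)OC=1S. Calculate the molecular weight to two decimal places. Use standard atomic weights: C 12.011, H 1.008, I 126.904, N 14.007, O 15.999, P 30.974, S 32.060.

First, the molecular formula is C8H8O4S (counting implicit H from valence).
  C: 8 × 12.011 = 96.088
  H: 8 × 1.008 = 8.064
  O: 4 × 15.999 = 63.996
  S: 1 × 32.060 = 32.060
Sum: 8×12.011 + 8×1.008 + 4×15.999 + 1×32.060 = 200.208 → 200.21 g/mol.

200.21 g/mol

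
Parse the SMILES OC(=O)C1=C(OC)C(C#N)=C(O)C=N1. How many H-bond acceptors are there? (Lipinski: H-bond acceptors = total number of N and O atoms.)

N atoms: 2; O atoms: 4.
Lipinski HBA = 2 + 4 = 6.

6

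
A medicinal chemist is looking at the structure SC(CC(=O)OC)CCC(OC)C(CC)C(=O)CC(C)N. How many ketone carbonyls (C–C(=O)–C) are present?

The ketone motif appears at heavy-atom position 16 in the SMILES.
Other groups present: 1 ester, 1 ether, 1 primary amine, 1 thiol.
Ketone count: 1.

1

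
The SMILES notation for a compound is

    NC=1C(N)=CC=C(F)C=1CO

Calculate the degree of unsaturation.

Molecular formula: C7H9FN2O.
DoU = (2C + 2 + N − H − X) / 2, where X is the halogen count and O/S are ignored.
    = (2·7 + 2 + 2 − 9 − 1) / 2 = 8 / 2 = 4.

4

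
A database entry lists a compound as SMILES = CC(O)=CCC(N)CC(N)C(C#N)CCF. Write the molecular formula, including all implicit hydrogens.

C11H20FN3O

Walk through each heavy atom and fill implicit hydrogens from standard valence (C 4, N 3, O 2, S 2, halogen 1):
  atom 1: C, bond orders sum to 1 (valence 4) → 3 H
  atom 2: C, bond orders sum to 4 (valence 4) → 0 H
  atom 3: O, bond orders sum to 1 (valence 2) → 1 H
  atom 4: C, bond orders sum to 3 (valence 4) → 1 H
  atom 5: C, bond orders sum to 2 (valence 4) → 2 H
  atom 6: C, bond orders sum to 3 (valence 4) → 1 H
  atom 7: N, bond orders sum to 1 (valence 3) → 2 H
  atom 8: C, bond orders sum to 2 (valence 4) → 2 H
  atom 9: C, bond orders sum to 3 (valence 4) → 1 H
  atom 10: N, bond orders sum to 1 (valence 3) → 2 H
  atom 11: C, bond orders sum to 3 (valence 4) → 1 H
  atom 12: C, bond orders sum to 4 (valence 4) → 0 H
  atom 13: N, bond orders sum to 3 (valence 3) → 0 H
  atom 14: C, bond orders sum to 2 (valence 4) → 2 H
  atom 15: C, bond orders sum to 2 (valence 4) → 2 H
  atom 16: F (halogen, monovalent) → 0 H
Totals → C:11, H:20, F:1, N:3, O:1.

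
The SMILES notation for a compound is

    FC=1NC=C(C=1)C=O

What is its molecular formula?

Walk through each heavy atom and fill implicit hydrogens from standard valence (C 4, N 3, O 2, S 2, halogen 1):
  atom 1: F (halogen, monovalent) → 0 H
  atom 2: C, bond orders sum to 4 (valence 4) → 0 H
  atom 3: N, bond orders sum to 2 (valence 3) → 1 H
  atom 4: C, bond orders sum to 3 (valence 4) → 1 H
  atom 5: C, bond orders sum to 4 (valence 4) → 0 H
  atom 6: C, bond orders sum to 3 (valence 4) → 1 H
  atom 7: C, bond orders sum to 3 (valence 4) → 1 H
  atom 8: O, bond orders sum to 2 (valence 2) → 0 H
Totals → C:5, H:4, F:1, N:1, O:1.

C5H4FNO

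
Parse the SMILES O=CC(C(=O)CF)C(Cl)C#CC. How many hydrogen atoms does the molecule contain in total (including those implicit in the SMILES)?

Walk through each heavy atom and fill implicit hydrogens from standard valence (C 4, N 3, O 2, S 2, halogen 1):
  atom 1: O, bond orders sum to 2 (valence 2) → 0 H
  atom 2: C, bond orders sum to 3 (valence 4) → 1 H
  atom 3: C, bond orders sum to 3 (valence 4) → 1 H
  atom 4: C, bond orders sum to 4 (valence 4) → 0 H
  atom 5: O, bond orders sum to 2 (valence 2) → 0 H
  atom 6: C, bond orders sum to 2 (valence 4) → 2 H
  atom 7: F (halogen, monovalent) → 0 H
  atom 8: C, bond orders sum to 3 (valence 4) → 1 H
  atom 9: Cl (halogen, monovalent) → 0 H
  atom 10: C, bond orders sum to 4 (valence 4) → 0 H
  atom 11: C, bond orders sum to 4 (valence 4) → 0 H
  atom 12: C, bond orders sum to 1 (valence 4) → 3 H
Total hydrogens: 8.

8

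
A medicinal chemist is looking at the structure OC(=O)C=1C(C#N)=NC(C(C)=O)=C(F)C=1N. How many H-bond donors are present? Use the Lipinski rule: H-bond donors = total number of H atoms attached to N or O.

Donors: find every N or O and count the H atoms it carries.
  atom 1 (O): bond orders sum to 1 → 1 H
  atom 3 (O): bond orders sum to 2 → 0 H
  atom 7 (N): bond orders sum to 3 → 0 H
  atom 8 (N): bond orders sum to 3 → 0 H
  atom 12 (O): bond orders sum to 2 → 0 H
  atom 16 (N): bond orders sum to 1 → 2 H
Lipinski HBD = 3.

3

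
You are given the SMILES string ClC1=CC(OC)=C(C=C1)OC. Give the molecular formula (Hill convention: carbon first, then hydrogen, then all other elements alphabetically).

Walk through each heavy atom and fill implicit hydrogens from standard valence (C 4, N 3, O 2, S 2, halogen 1):
  atom 1: Cl (halogen, monovalent) → 0 H
  atom 2: C, bond orders sum to 4 (valence 4) → 0 H
  atom 3: C, bond orders sum to 3 (valence 4) → 1 H
  atom 4: C, bond orders sum to 4 (valence 4) → 0 H
  atom 5: O, bond orders sum to 2 (valence 2) → 0 H
  atom 6: C, bond orders sum to 1 (valence 4) → 3 H
  atom 7: C, bond orders sum to 4 (valence 4) → 0 H
  atom 8: C, bond orders sum to 3 (valence 4) → 1 H
  atom 9: C, bond orders sum to 3 (valence 4) → 1 H
  atom 10: O, bond orders sum to 2 (valence 2) → 0 H
  atom 11: C, bond orders sum to 1 (valence 4) → 3 H
Totals → C:8, H:9, Cl:1, O:2.

C8H9ClO2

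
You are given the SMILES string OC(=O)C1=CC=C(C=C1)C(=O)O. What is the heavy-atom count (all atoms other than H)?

Every atom symbol written in the SMILES (organic subset) is one heavy atom; implicit H are not written.
Heavy atoms by element → C:8, O:4.
Total: 12.

12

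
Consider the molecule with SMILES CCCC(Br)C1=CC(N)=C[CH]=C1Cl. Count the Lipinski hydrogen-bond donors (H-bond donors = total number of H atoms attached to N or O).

Donors: find every N or O and count the H atoms it carries.
  atom 9 (N): bond orders sum to 1 → 2 H
Lipinski HBD = 2.

2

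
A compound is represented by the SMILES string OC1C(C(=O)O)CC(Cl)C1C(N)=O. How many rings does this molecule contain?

1

In SMILES, each pair of matching ring-closure digits denotes one ring-closing bond; the number of such bonds equals the number of independent rings.
Ring-closure bonds here: 1.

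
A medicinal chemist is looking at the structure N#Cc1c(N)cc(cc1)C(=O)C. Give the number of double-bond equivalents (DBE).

7

Molecular formula: C9H8N2O.
DoU = (2C + 2 + N − H − X) / 2, where X is the halogen count and O/S are ignored.
    = (2·9 + 2 + 2 − 8 − 0) / 2 = 14 / 2 = 7.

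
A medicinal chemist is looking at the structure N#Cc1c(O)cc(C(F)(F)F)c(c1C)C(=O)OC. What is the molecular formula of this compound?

C11H8F3NO3

Walk through each heavy atom and fill implicit hydrogens from standard valence (C 4, N 3, O 2, S 2, halogen 1); for lowercase aromatic atoms, an aromatic c carries 1 H when it has two neighbours and 0 H with three, and aromatic n carries 0 H:
  atom 1: N, bond orders sum to 3 (valence 3) → 0 H
  atom 2: C, bond orders sum to 4 (valence 4) → 0 H
  atom 3: aromatic c, 3 neighbours → 0 H
  atom 4: aromatic c, 3 neighbours → 0 H
  atom 5: O, bond orders sum to 1 (valence 2) → 1 H
  atom 6: aromatic c, 2 neighbours → 1 H
  atom 7: aromatic c, 3 neighbours → 0 H
  atom 8: C, bond orders sum to 4 (valence 4) → 0 H
  atom 9: F (halogen, monovalent) → 0 H
  atom 10: F (halogen, monovalent) → 0 H
  atom 11: F (halogen, monovalent) → 0 H
  atom 12: aromatic c, 3 neighbours → 0 H
  atom 13: aromatic c, 3 neighbours → 0 H
  atom 14: C, bond orders sum to 1 (valence 4) → 3 H
  atom 15: C, bond orders sum to 4 (valence 4) → 0 H
  atom 16: O, bond orders sum to 2 (valence 2) → 0 H
  atom 17: O, bond orders sum to 2 (valence 2) → 0 H
  atom 18: C, bond orders sum to 1 (valence 4) → 3 H
Totals → C:11, H:8, F:3, N:1, O:3.
In Hill order: C11H8F3NO3.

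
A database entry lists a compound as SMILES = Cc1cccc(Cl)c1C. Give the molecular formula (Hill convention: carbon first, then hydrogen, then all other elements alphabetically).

C8H9Cl

Walk through each heavy atom and fill implicit hydrogens from standard valence (C 4, N 3, O 2, S 2, halogen 1); for lowercase aromatic atoms, an aromatic c carries 1 H when it has two neighbours and 0 H with three, and aromatic n carries 0 H:
  atom 1: C, bond orders sum to 1 (valence 4) → 3 H
  atom 2: aromatic c, 3 neighbours → 0 H
  atom 3: aromatic c, 2 neighbours → 1 H
  atom 4: aromatic c, 2 neighbours → 1 H
  atom 5: aromatic c, 2 neighbours → 1 H
  atom 6: aromatic c, 3 neighbours → 0 H
  atom 7: Cl (halogen, monovalent) → 0 H
  atom 8: aromatic c, 3 neighbours → 0 H
  atom 9: C, bond orders sum to 1 (valence 4) → 3 H
Totals → C:8, H:9, Cl:1.
In Hill order: C8H9Cl.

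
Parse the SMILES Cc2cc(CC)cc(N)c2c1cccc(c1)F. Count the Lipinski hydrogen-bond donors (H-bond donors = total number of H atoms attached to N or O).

2

Donors: find every N or O and count the H atoms it carries.
  atom 9 (N): bond orders sum to 1 → 2 H
Lipinski HBD = 2.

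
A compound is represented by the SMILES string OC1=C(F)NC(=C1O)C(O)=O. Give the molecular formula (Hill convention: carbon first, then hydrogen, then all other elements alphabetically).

C5H4FNO4

Walk through each heavy atom and fill implicit hydrogens from standard valence (C 4, N 3, O 2, S 2, halogen 1):
  atom 1: O, bond orders sum to 1 (valence 2) → 1 H
  atom 2: C, bond orders sum to 4 (valence 4) → 0 H
  atom 3: C, bond orders sum to 4 (valence 4) → 0 H
  atom 4: F (halogen, monovalent) → 0 H
  atom 5: N, bond orders sum to 2 (valence 3) → 1 H
  atom 6: C, bond orders sum to 4 (valence 4) → 0 H
  atom 7: C, bond orders sum to 4 (valence 4) → 0 H
  atom 8: O, bond orders sum to 1 (valence 2) → 1 H
  atom 9: C, bond orders sum to 4 (valence 4) → 0 H
  atom 10: O, bond orders sum to 1 (valence 2) → 1 H
  atom 11: O, bond orders sum to 2 (valence 2) → 0 H
Totals → C:5, H:4, F:1, N:1, O:4.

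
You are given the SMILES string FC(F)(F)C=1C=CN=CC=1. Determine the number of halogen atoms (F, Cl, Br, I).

3

Halogen atoms appear at heavy-atom positions 1, 3, 4 (3×F).
Halogen count: 3.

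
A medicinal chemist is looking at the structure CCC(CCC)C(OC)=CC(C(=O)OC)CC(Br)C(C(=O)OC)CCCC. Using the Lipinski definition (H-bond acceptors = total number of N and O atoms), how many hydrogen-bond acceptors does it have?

5

N atoms: 0; O atoms: 5.
Lipinski HBA = 0 + 5 = 5.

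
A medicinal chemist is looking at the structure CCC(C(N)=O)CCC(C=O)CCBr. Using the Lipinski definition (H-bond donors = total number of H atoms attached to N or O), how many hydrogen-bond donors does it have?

2

Donors: find every N or O and count the H atoms it carries.
  atom 5 (N): bond orders sum to 1 → 2 H
  atom 6 (O): bond orders sum to 2 → 0 H
  atom 11 (O): bond orders sum to 2 → 0 H
Lipinski HBD = 2.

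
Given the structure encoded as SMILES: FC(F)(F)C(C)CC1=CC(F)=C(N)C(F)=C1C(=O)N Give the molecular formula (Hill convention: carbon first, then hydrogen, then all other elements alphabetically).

C11H11F5N2O

Walk through each heavy atom and fill implicit hydrogens from standard valence (C 4, N 3, O 2, S 2, halogen 1):
  atom 1: F (halogen, monovalent) → 0 H
  atom 2: C, bond orders sum to 4 (valence 4) → 0 H
  atom 3: F (halogen, monovalent) → 0 H
  atom 4: F (halogen, monovalent) → 0 H
  atom 5: C, bond orders sum to 3 (valence 4) → 1 H
  atom 6: C, bond orders sum to 1 (valence 4) → 3 H
  atom 7: C, bond orders sum to 2 (valence 4) → 2 H
  atom 8: C, bond orders sum to 4 (valence 4) → 0 H
  atom 9: C, bond orders sum to 3 (valence 4) → 1 H
  atom 10: C, bond orders sum to 4 (valence 4) → 0 H
  atom 11: F (halogen, monovalent) → 0 H
  atom 12: C, bond orders sum to 4 (valence 4) → 0 H
  atom 13: N, bond orders sum to 1 (valence 3) → 2 H
  atom 14: C, bond orders sum to 4 (valence 4) → 0 H
  atom 15: F (halogen, monovalent) → 0 H
  atom 16: C, bond orders sum to 4 (valence 4) → 0 H
  atom 17: C, bond orders sum to 4 (valence 4) → 0 H
  atom 18: O, bond orders sum to 2 (valence 2) → 0 H
  atom 19: N, bond orders sum to 1 (valence 3) → 2 H
Totals → C:11, H:11, F:5, N:2, O:1.
In Hill order: C11H11F5N2O.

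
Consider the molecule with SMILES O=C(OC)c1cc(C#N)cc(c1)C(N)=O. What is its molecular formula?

C10H8N2O3

Walk through each heavy atom and fill implicit hydrogens from standard valence (C 4, N 3, O 2, S 2, halogen 1); for lowercase aromatic atoms, an aromatic c carries 1 H when it has two neighbours and 0 H with three, and aromatic n carries 0 H:
  atom 1: O, bond orders sum to 2 (valence 2) → 0 H
  atom 2: C, bond orders sum to 4 (valence 4) → 0 H
  atom 3: O, bond orders sum to 2 (valence 2) → 0 H
  atom 4: C, bond orders sum to 1 (valence 4) → 3 H
  atom 5: aromatic c, 3 neighbours → 0 H
  atom 6: aromatic c, 2 neighbours → 1 H
  atom 7: aromatic c, 3 neighbours → 0 H
  atom 8: C, bond orders sum to 4 (valence 4) → 0 H
  atom 9: N, bond orders sum to 3 (valence 3) → 0 H
  atom 10: aromatic c, 2 neighbours → 1 H
  atom 11: aromatic c, 3 neighbours → 0 H
  atom 12: aromatic c, 2 neighbours → 1 H
  atom 13: C, bond orders sum to 4 (valence 4) → 0 H
  atom 14: N, bond orders sum to 1 (valence 3) → 2 H
  atom 15: O, bond orders sum to 2 (valence 2) → 0 H
Totals → C:10, H:8, N:2, O:3.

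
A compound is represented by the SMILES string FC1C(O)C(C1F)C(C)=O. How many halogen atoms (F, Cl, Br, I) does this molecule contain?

Halogen atoms appear at heavy-atom positions 1, 7 (2×F).
Other groups present: 1 hydroxyl, 1 ketone.
Halogen count: 2.

2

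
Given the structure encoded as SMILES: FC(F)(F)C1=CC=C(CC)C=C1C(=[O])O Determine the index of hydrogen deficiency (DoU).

Molecular formula: C10H9F3O2.
DoU = (2C + 2 + N − H − X) / 2, where X is the halogen count and O/S are ignored.
    = (2·10 + 2 + 0 − 9 − 3) / 2 = 10 / 2 = 5.

5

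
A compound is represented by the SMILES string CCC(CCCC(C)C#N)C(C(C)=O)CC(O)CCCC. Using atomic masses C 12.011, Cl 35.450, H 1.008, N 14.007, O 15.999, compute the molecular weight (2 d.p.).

295.47 g/mol

First, the molecular formula is C18H33NO2 (counting implicit H from valence).
  C: 18 × 12.011 = 216.198
  H: 33 × 1.008 = 33.264
  N: 1 × 14.007 = 14.007
  O: 2 × 15.999 = 31.998
Sum: 18×12.011 + 33×1.008 + 1×14.007 + 2×15.999 = 295.467 → 295.47 g/mol.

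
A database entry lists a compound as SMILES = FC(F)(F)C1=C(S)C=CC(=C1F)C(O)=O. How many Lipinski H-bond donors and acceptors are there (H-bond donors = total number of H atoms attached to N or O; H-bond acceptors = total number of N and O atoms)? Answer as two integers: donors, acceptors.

Donors: find every N or O and count the H atoms it carries.
  atom 14 (O): bond orders sum to 1 → 1 H
  atom 15 (O): bond orders sum to 2 → 0 H
Lipinski HBD = 1.
Acceptors: N atoms = 0, O atoms = 2 → HBA = 2.

1, 2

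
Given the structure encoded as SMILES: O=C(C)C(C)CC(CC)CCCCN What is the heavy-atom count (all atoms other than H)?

14

Every atom symbol written in the SMILES (organic subset) is one heavy atom; implicit H are not written.
Heavy atoms by element → C:12, N:1, O:1.
Total: 14.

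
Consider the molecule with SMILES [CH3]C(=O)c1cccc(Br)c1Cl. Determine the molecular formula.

Walk through each heavy atom and fill implicit hydrogens from standard valence (C 4, N 3, O 2, S 2, halogen 1); for lowercase aromatic atoms, an aromatic c carries 1 H when it has two neighbours and 0 H with three, and aromatic n carries 0 H:
  atom 1: C with explicit H count 3
  atom 2: C, bond orders sum to 4 (valence 4) → 0 H
  atom 3: O, bond orders sum to 2 (valence 2) → 0 H
  atom 4: aromatic c, 3 neighbours → 0 H
  atom 5: aromatic c, 2 neighbours → 1 H
  atom 6: aromatic c, 2 neighbours → 1 H
  atom 7: aromatic c, 2 neighbours → 1 H
  atom 8: aromatic c, 3 neighbours → 0 H
  atom 9: Br (halogen, monovalent) → 0 H
  atom 10: aromatic c, 3 neighbours → 0 H
  atom 11: Cl (halogen, monovalent) → 0 H
Totals → C:8, H:6, Br:1, Cl:1, O:1.
In Hill order: C8H6BrClO.

C8H6BrClO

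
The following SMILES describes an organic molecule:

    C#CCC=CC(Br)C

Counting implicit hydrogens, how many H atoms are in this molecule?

9

Walk through each heavy atom and fill implicit hydrogens from standard valence (C 4, N 3, O 2, S 2, halogen 1):
  atom 1: C, bond orders sum to 3 (valence 4) → 1 H
  atom 2: C, bond orders sum to 4 (valence 4) → 0 H
  atom 3: C, bond orders sum to 2 (valence 4) → 2 H
  atom 4: C, bond orders sum to 3 (valence 4) → 1 H
  atom 5: C, bond orders sum to 3 (valence 4) → 1 H
  atom 6: C, bond orders sum to 3 (valence 4) → 1 H
  atom 7: Br (halogen, monovalent) → 0 H
  atom 8: C, bond orders sum to 1 (valence 4) → 3 H
Total hydrogens: 9.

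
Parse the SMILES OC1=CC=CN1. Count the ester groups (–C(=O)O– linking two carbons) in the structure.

Scan the SMILES for the ester motif — none present.
Groups that are present: 1 hydroxyl.

0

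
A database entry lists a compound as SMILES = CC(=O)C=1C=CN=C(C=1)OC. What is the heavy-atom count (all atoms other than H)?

Every atom symbol written in the SMILES (organic subset) is one heavy atom; implicit H are not written.
Heavy atoms by element → C:8, N:1, O:2.
Total: 11.

11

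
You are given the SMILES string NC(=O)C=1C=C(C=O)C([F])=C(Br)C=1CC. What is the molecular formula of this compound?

Walk through each heavy atom and fill implicit hydrogens from standard valence (C 4, N 3, O 2, S 2, halogen 1):
  atom 1: N, bond orders sum to 1 (valence 3) → 2 H
  atom 2: C, bond orders sum to 4 (valence 4) → 0 H
  atom 3: O, bond orders sum to 2 (valence 2) → 0 H
  atom 4: C, bond orders sum to 4 (valence 4) → 0 H
  atom 5: C, bond orders sum to 3 (valence 4) → 1 H
  atom 6: C, bond orders sum to 4 (valence 4) → 0 H
  atom 7: C, bond orders sum to 3 (valence 4) → 1 H
  atom 8: O, bond orders sum to 2 (valence 2) → 0 H
  atom 9: C, bond orders sum to 4 (valence 4) → 0 H
  atom 10: F with explicit H count 0
  atom 11: C, bond orders sum to 4 (valence 4) → 0 H
  atom 12: Br (halogen, monovalent) → 0 H
  atom 13: C, bond orders sum to 4 (valence 4) → 0 H
  atom 14: C, bond orders sum to 2 (valence 4) → 2 H
  atom 15: C, bond orders sum to 1 (valence 4) → 3 H
Totals → C:10, H:9, Br:1, F:1, N:1, O:2.
In Hill order: C10H9BrFNO2.

C10H9BrFNO2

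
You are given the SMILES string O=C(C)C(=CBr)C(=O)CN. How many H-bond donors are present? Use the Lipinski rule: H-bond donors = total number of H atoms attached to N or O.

Donors: find every N or O and count the H atoms it carries.
  atom 1 (O): bond orders sum to 2 → 0 H
  atom 8 (O): bond orders sum to 2 → 0 H
  atom 10 (N): bond orders sum to 1 → 2 H
Lipinski HBD = 2.

2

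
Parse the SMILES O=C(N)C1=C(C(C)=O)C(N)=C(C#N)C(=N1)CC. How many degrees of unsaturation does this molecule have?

8

Degree of unsaturation = (number of rings) + (number of π bonds).
Ring closures in the SMILES: 1.
π bonds: 5 double bonds (each 1 DoU), 1 triple bond (each 2 DoU) → 7 DoU from unsaturation.
Total DoU = 1 + 7 = 8.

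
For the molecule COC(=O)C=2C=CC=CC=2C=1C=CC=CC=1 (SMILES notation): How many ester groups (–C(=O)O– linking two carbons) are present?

The ester motif appears at heavy-atom position 3 in the SMILES.
Ester count: 1.

1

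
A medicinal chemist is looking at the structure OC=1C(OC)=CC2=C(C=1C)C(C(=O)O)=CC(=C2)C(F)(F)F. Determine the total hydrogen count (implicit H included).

11

Walk through each heavy atom and fill implicit hydrogens from standard valence (C 4, N 3, O 2, S 2, halogen 1):
  atom 1: O, bond orders sum to 1 (valence 2) → 1 H
  atom 2: C, bond orders sum to 4 (valence 4) → 0 H
  atom 3: C, bond orders sum to 4 (valence 4) → 0 H
  atom 4: O, bond orders sum to 2 (valence 2) → 0 H
  atom 5: C, bond orders sum to 1 (valence 4) → 3 H
  atom 6: C, bond orders sum to 3 (valence 4) → 1 H
  atom 7: C, bond orders sum to 4 (valence 4) → 0 H
  atom 8: C, bond orders sum to 4 (valence 4) → 0 H
  atom 9: C, bond orders sum to 4 (valence 4) → 0 H
  atom 10: C, bond orders sum to 1 (valence 4) → 3 H
  atom 11: C, bond orders sum to 4 (valence 4) → 0 H
  atom 12: C, bond orders sum to 4 (valence 4) → 0 H
  atom 13: O, bond orders sum to 2 (valence 2) → 0 H
  atom 14: O, bond orders sum to 1 (valence 2) → 1 H
  atom 15: C, bond orders sum to 3 (valence 4) → 1 H
  atom 16: C, bond orders sum to 4 (valence 4) → 0 H
  atom 17: C, bond orders sum to 3 (valence 4) → 1 H
  atom 18: C, bond orders sum to 4 (valence 4) → 0 H
  atom 19: F (halogen, monovalent) → 0 H
  atom 20: F (halogen, monovalent) → 0 H
  atom 21: F (halogen, monovalent) → 0 H
Total hydrogens: 11.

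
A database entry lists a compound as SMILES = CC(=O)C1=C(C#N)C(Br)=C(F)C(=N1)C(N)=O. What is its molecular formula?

Walk through each heavy atom and fill implicit hydrogens from standard valence (C 4, N 3, O 2, S 2, halogen 1):
  atom 1: C, bond orders sum to 1 (valence 4) → 3 H
  atom 2: C, bond orders sum to 4 (valence 4) → 0 H
  atom 3: O, bond orders sum to 2 (valence 2) → 0 H
  atom 4: C, bond orders sum to 4 (valence 4) → 0 H
  atom 5: C, bond orders sum to 4 (valence 4) → 0 H
  atom 6: C, bond orders sum to 4 (valence 4) → 0 H
  atom 7: N, bond orders sum to 3 (valence 3) → 0 H
  atom 8: C, bond orders sum to 4 (valence 4) → 0 H
  atom 9: Br (halogen, monovalent) → 0 H
  atom 10: C, bond orders sum to 4 (valence 4) → 0 H
  atom 11: F (halogen, monovalent) → 0 H
  atom 12: C, bond orders sum to 4 (valence 4) → 0 H
  atom 13: N, bond orders sum to 3 (valence 3) → 0 H
  atom 14: C, bond orders sum to 4 (valence 4) → 0 H
  atom 15: N, bond orders sum to 1 (valence 3) → 2 H
  atom 16: O, bond orders sum to 2 (valence 2) → 0 H
Totals → C:9, H:5, Br:1, F:1, N:3, O:2.

C9H5BrFN3O2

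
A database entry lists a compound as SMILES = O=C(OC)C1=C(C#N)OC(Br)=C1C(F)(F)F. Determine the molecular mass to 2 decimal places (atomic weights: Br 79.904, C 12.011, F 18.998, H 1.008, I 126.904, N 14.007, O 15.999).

First, the molecular formula is C8H3BrF3NO3 (counting implicit H from valence).
  Br: 1 × 79.904 = 79.904
  C: 8 × 12.011 = 96.088
  F: 3 × 18.998 = 56.994
  H: 3 × 1.008 = 3.024
  N: 1 × 14.007 = 14.007
  O: 3 × 15.999 = 47.997
Sum: 1×79.904 + 8×12.011 + 3×18.998 + 3×1.008 + 1×14.007 + 3×15.999 = 298.014 → 298.01 g/mol.

298.01 g/mol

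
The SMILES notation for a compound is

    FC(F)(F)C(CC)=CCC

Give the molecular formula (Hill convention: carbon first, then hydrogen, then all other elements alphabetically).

Walk through each heavy atom and fill implicit hydrogens from standard valence (C 4, N 3, O 2, S 2, halogen 1):
  atom 1: F (halogen, monovalent) → 0 H
  atom 2: C, bond orders sum to 4 (valence 4) → 0 H
  atom 3: F (halogen, monovalent) → 0 H
  atom 4: F (halogen, monovalent) → 0 H
  atom 5: C, bond orders sum to 4 (valence 4) → 0 H
  atom 6: C, bond orders sum to 2 (valence 4) → 2 H
  atom 7: C, bond orders sum to 1 (valence 4) → 3 H
  atom 8: C, bond orders sum to 3 (valence 4) → 1 H
  atom 9: C, bond orders sum to 2 (valence 4) → 2 H
  atom 10: C, bond orders sum to 1 (valence 4) → 3 H
Totals → C:7, H:11, F:3.
In Hill order: C7H11F3.

C7H11F3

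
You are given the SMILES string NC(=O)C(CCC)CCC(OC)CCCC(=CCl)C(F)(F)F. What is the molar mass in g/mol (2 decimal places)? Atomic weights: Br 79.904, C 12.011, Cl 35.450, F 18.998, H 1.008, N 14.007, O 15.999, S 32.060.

First, the molecular formula is C15H25ClF3NO2 (counting implicit H from valence).
  C: 15 × 12.011 = 180.165
  Cl: 1 × 35.450 = 35.450
  F: 3 × 18.998 = 56.994
  H: 25 × 1.008 = 25.200
  N: 1 × 14.007 = 14.007
  O: 2 × 15.999 = 31.998
Sum: 15×12.011 + 1×35.450 + 3×18.998 + 25×1.008 + 1×14.007 + 2×15.999 = 343.814 → 343.81 g/mol.

343.81 g/mol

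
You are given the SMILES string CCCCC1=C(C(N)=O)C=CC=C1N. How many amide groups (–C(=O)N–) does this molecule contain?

1

The amide motif appears at heavy-atom position 7 in the SMILES.
Other groups present: 1 primary amine.
Amide count: 1.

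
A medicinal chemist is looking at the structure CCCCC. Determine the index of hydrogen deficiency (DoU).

Molecular formula: C5H12.
DoU = (2C + 2 + N − H − X) / 2, where X is the halogen count and O/S are ignored.
    = (2·5 + 2 + 0 − 12 − 0) / 2 = 0 / 2 = 0.

0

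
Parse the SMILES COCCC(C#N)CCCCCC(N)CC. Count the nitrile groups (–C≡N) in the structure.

The nitrile motif appears at heavy-atom position 6 in the SMILES.
Other groups present: 1 ether, 1 primary amine.
Nitrile count: 1.

1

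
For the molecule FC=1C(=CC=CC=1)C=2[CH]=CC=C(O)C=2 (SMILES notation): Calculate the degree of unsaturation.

8

Degree of unsaturation = (number of rings) + (number of π bonds).
Ring closures in the SMILES: 2.
π bonds: 6 double bonds (each 1 DoU) → 6 DoU from unsaturation.
Total DoU = 2 + 6 = 8.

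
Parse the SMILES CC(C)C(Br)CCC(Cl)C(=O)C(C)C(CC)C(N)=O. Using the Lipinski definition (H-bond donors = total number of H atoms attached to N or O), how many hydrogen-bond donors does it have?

Donors: find every N or O and count the H atoms it carries.
  atom 11 (O): bond orders sum to 2 → 0 H
  atom 18 (N): bond orders sum to 1 → 2 H
  atom 19 (O): bond orders sum to 2 → 0 H
Lipinski HBD = 2.

2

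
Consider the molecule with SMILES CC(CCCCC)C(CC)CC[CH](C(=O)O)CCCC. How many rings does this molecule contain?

In SMILES, each pair of matching ring-closure digits denotes one ring-closing bond; the number of such bonds equals the number of independent rings.
Ring-closure bonds here: 0.

0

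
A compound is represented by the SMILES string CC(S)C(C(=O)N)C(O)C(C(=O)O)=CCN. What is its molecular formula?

Walk through each heavy atom and fill implicit hydrogens from standard valence (C 4, N 3, O 2, S 2, halogen 1):
  atom 1: C, bond orders sum to 1 (valence 4) → 3 H
  atom 2: C, bond orders sum to 3 (valence 4) → 1 H
  atom 3: S, bond orders sum to 1 (valence 2) → 1 H
  atom 4: C, bond orders sum to 3 (valence 4) → 1 H
  atom 5: C, bond orders sum to 4 (valence 4) → 0 H
  atom 6: O, bond orders sum to 2 (valence 2) → 0 H
  atom 7: N, bond orders sum to 1 (valence 3) → 2 H
  atom 8: C, bond orders sum to 3 (valence 4) → 1 H
  atom 9: O, bond orders sum to 1 (valence 2) → 1 H
  atom 10: C, bond orders sum to 4 (valence 4) → 0 H
  atom 11: C, bond orders sum to 4 (valence 4) → 0 H
  atom 12: O, bond orders sum to 2 (valence 2) → 0 H
  atom 13: O, bond orders sum to 1 (valence 2) → 1 H
  atom 14: C, bond orders sum to 3 (valence 4) → 1 H
  atom 15: C, bond orders sum to 2 (valence 4) → 2 H
  atom 16: N, bond orders sum to 1 (valence 3) → 2 H
Totals → C:9, H:16, N:2, O:4, S:1.
In Hill order: C9H16N2O4S.

C9H16N2O4S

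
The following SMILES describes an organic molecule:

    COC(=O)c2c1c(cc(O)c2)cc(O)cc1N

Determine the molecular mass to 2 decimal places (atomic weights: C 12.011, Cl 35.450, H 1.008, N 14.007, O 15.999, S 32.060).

233.22 g/mol

First, the molecular formula is C12H11NO4 (counting implicit H from valence).
  C: 12 × 12.011 = 144.132
  H: 11 × 1.008 = 11.088
  N: 1 × 14.007 = 14.007
  O: 4 × 15.999 = 63.996
Sum: 12×12.011 + 11×1.008 + 1×14.007 + 4×15.999 = 233.223 → 233.22 g/mol.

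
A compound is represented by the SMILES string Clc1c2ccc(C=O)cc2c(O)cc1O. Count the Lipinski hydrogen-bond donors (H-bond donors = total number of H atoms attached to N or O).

Donors: find every N or O and count the H atoms it carries.
  atom 8 (O): bond orders sum to 2 → 0 H
  atom 12 (O): bond orders sum to 1 → 1 H
  atom 15 (O): bond orders sum to 1 → 1 H
Lipinski HBD = 2.

2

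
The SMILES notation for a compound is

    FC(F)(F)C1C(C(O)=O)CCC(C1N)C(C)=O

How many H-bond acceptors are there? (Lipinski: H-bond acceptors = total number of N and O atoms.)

N atoms: 1; O atoms: 3.
Lipinski HBA = 1 + 3 = 4.

4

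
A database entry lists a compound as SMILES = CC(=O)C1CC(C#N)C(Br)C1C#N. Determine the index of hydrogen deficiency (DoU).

6

Degree of unsaturation = (number of rings) + (number of π bonds).
Ring closures in the SMILES: 1.
π bonds: 1 double bond (each 1 DoU), 2 triple bonds (each 2 DoU) → 5 DoU from unsaturation.
Total DoU = 1 + 5 = 6.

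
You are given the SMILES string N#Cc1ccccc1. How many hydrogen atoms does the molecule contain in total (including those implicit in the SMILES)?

Walk through each heavy atom and fill implicit hydrogens from standard valence (C 4, N 3, O 2, S 2, halogen 1); for lowercase aromatic atoms, an aromatic c carries 1 H when it has two neighbours and 0 H with three, and aromatic n carries 0 H:
  atom 1: N, bond orders sum to 3 (valence 3) → 0 H
  atom 2: C, bond orders sum to 4 (valence 4) → 0 H
  atom 3: aromatic c, 3 neighbours → 0 H
  atom 4: aromatic c, 2 neighbours → 1 H
  atom 5: aromatic c, 2 neighbours → 1 H
  atom 6: aromatic c, 2 neighbours → 1 H
  atom 7: aromatic c, 2 neighbours → 1 H
  atom 8: aromatic c, 2 neighbours → 1 H
Total hydrogens: 5.

5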